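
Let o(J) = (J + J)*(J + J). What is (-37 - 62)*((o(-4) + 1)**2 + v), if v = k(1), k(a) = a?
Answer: -418374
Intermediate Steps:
v = 1
o(J) = 4*J**2 (o(J) = (2*J)*(2*J) = 4*J**2)
(-37 - 62)*((o(-4) + 1)**2 + v) = (-37 - 62)*((4*(-4)**2 + 1)**2 + 1) = -99*((4*16 + 1)**2 + 1) = -99*((64 + 1)**2 + 1) = -99*(65**2 + 1) = -99*(4225 + 1) = -99*4226 = -418374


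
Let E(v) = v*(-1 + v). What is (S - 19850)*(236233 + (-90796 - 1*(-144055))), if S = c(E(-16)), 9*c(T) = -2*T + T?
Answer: -51796487624/9 ≈ -5.7552e+9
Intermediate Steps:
c(T) = -T/9 (c(T) = (-2*T + T)/9 = (-T)/9 = -T/9)
S = -272/9 (S = -(-16)*(-1 - 16)/9 = -(-16)*(-17)/9 = -1/9*272 = -272/9 ≈ -30.222)
(S - 19850)*(236233 + (-90796 - 1*(-144055))) = (-272/9 - 19850)*(236233 + (-90796 - 1*(-144055))) = -178922*(236233 + (-90796 + 144055))/9 = -178922*(236233 + 53259)/9 = -178922/9*289492 = -51796487624/9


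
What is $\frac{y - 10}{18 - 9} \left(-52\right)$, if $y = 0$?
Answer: $\frac{520}{9} \approx 57.778$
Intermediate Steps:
$\frac{y - 10}{18 - 9} \left(-52\right) = \frac{0 - 10}{18 - 9} \left(-52\right) = - \frac{10}{9} \left(-52\right) = \left(-10\right) \frac{1}{9} \left(-52\right) = \left(- \frac{10}{9}\right) \left(-52\right) = \frac{520}{9}$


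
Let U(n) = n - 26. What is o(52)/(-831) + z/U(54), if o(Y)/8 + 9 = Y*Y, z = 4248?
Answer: 731602/5817 ≈ 125.77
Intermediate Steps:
o(Y) = -72 + 8*Y² (o(Y) = -72 + 8*(Y*Y) = -72 + 8*Y²)
U(n) = -26 + n
o(52)/(-831) + z/U(54) = (-72 + 8*52²)/(-831) + 4248/(-26 + 54) = (-72 + 8*2704)*(-1/831) + 4248/28 = (-72 + 21632)*(-1/831) + 4248*(1/28) = 21560*(-1/831) + 1062/7 = -21560/831 + 1062/7 = 731602/5817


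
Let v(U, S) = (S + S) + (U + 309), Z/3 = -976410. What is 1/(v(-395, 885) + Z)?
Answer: -1/2927546 ≈ -3.4158e-7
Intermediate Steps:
Z = -2929230 (Z = 3*(-976410) = -2929230)
v(U, S) = 309 + U + 2*S (v(U, S) = 2*S + (309 + U) = 309 + U + 2*S)
1/(v(-395, 885) + Z) = 1/((309 - 395 + 2*885) - 2929230) = 1/((309 - 395 + 1770) - 2929230) = 1/(1684 - 2929230) = 1/(-2927546) = -1/2927546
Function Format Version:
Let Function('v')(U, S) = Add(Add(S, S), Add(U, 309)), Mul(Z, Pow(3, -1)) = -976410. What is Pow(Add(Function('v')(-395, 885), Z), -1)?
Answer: Rational(-1, 2927546) ≈ -3.4158e-7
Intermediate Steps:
Z = -2929230 (Z = Mul(3, -976410) = -2929230)
Function('v')(U, S) = Add(309, U, Mul(2, S)) (Function('v')(U, S) = Add(Mul(2, S), Add(309, U)) = Add(309, U, Mul(2, S)))
Pow(Add(Function('v')(-395, 885), Z), -1) = Pow(Add(Add(309, -395, Mul(2, 885)), -2929230), -1) = Pow(Add(Add(309, -395, 1770), -2929230), -1) = Pow(Add(1684, -2929230), -1) = Pow(-2927546, -1) = Rational(-1, 2927546)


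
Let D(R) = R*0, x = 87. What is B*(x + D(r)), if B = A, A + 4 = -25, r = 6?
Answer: -2523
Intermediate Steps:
A = -29 (A = -4 - 25 = -29)
B = -29
D(R) = 0
B*(x + D(r)) = -29*(87 + 0) = -29*87 = -2523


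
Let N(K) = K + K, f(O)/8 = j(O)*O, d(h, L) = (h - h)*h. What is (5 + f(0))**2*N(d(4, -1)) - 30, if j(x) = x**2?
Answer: -30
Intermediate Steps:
d(h, L) = 0 (d(h, L) = 0*h = 0)
f(O) = 8*O**3 (f(O) = 8*(O**2*O) = 8*O**3)
N(K) = 2*K
(5 + f(0))**2*N(d(4, -1)) - 30 = (5 + 8*0**3)**2*(2*0) - 30 = (5 + 8*0)**2*0 - 30 = (5 + 0)**2*0 - 30 = 5**2*0 - 30 = 25*0 - 30 = 0 - 30 = -30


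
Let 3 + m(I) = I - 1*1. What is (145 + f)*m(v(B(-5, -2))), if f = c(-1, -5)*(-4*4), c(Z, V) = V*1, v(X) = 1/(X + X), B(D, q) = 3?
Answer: -1725/2 ≈ -862.50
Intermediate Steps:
v(X) = 1/(2*X)
m(I) = -4 + I (m(I) = -3 + (I - 1*1) = -3 + (I - 1) = -3 + (-1 + I) = -4 + I)
c(Z, V) = V
f = 80 (f = -(-20)*4 = -5*(-16) = 80)
(145 + f)*m(v(B(-5, -2))) = (145 + 80)*(-4 + (1/2)/3) = 225*(-4 + (1/2)*(1/3)) = 225*(-4 + 1/6) = 225*(-23/6) = -1725/2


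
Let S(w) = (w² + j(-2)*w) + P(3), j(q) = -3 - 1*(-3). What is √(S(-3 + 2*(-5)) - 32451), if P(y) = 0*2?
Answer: I*√32282 ≈ 179.67*I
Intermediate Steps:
P(y) = 0
j(q) = 0 (j(q) = -3 + 3 = 0)
S(w) = w² (S(w) = (w² + 0*w) + 0 = (w² + 0) + 0 = w² + 0 = w²)
√(S(-3 + 2*(-5)) - 32451) = √((-3 + 2*(-5))² - 32451) = √((-3 - 10)² - 32451) = √((-13)² - 32451) = √(169 - 32451) = √(-32282) = I*√32282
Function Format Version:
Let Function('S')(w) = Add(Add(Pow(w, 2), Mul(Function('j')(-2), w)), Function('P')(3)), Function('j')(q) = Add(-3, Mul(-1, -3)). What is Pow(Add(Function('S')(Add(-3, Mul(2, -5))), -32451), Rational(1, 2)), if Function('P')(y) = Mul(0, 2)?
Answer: Mul(I, Pow(32282, Rational(1, 2))) ≈ Mul(179.67, I)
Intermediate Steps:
Function('P')(y) = 0
Function('j')(q) = 0 (Function('j')(q) = Add(-3, 3) = 0)
Function('S')(w) = Pow(w, 2) (Function('S')(w) = Add(Add(Pow(w, 2), Mul(0, w)), 0) = Add(Add(Pow(w, 2), 0), 0) = Add(Pow(w, 2), 0) = Pow(w, 2))
Pow(Add(Function('S')(Add(-3, Mul(2, -5))), -32451), Rational(1, 2)) = Pow(Add(Pow(Add(-3, Mul(2, -5)), 2), -32451), Rational(1, 2)) = Pow(Add(Pow(Add(-3, -10), 2), -32451), Rational(1, 2)) = Pow(Add(Pow(-13, 2), -32451), Rational(1, 2)) = Pow(Add(169, -32451), Rational(1, 2)) = Pow(-32282, Rational(1, 2)) = Mul(I, Pow(32282, Rational(1, 2)))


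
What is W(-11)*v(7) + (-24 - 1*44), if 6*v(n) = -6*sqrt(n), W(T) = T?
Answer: -68 + 11*sqrt(7) ≈ -38.897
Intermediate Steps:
v(n) = -sqrt(n) (v(n) = (-6*sqrt(n))/6 = -sqrt(n))
W(-11)*v(7) + (-24 - 1*44) = -(-11)*sqrt(7) + (-24 - 1*44) = 11*sqrt(7) + (-24 - 44) = 11*sqrt(7) - 68 = -68 + 11*sqrt(7)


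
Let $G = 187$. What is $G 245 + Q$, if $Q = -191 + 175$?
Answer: $45799$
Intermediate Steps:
$Q = -16$
$G 245 + Q = 187 \cdot 245 - 16 = 45815 - 16 = 45799$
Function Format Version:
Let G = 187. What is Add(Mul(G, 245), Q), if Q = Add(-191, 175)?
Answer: 45799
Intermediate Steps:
Q = -16
Add(Mul(G, 245), Q) = Add(Mul(187, 245), -16) = Add(45815, -16) = 45799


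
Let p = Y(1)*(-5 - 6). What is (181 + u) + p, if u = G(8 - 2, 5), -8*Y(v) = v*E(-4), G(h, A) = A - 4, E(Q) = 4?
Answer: 375/2 ≈ 187.50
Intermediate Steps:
G(h, A) = -4 + A
Y(v) = -v/2 (Y(v) = -v*4/8 = -v/2)
p = 11/2 (p = (-1/2*1)*(-5 - 6) = -1/2*(-11) = 11/2 ≈ 5.5000)
u = 1 (u = -4 + 5 = 1)
(181 + u) + p = (181 + 1) + 11/2 = 182 + 11/2 = 375/2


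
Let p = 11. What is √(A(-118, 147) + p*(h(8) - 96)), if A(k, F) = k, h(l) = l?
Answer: I*√1086 ≈ 32.955*I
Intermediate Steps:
√(A(-118, 147) + p*(h(8) - 96)) = √(-118 + 11*(8 - 96)) = √(-118 + 11*(-88)) = √(-118 - 968) = √(-1086) = I*√1086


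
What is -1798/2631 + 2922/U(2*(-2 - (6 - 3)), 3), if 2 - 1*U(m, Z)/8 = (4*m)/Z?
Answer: 11200841/484104 ≈ 23.137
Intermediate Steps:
U(m, Z) = 16 - 32*m/Z (U(m, Z) = 16 - 8*4*m/Z = 16 - 32*m/Z)
-1798/2631 + 2922/U(2*(-2 - (6 - 3)), 3) = -1798/2631 + 2922/(16 - 32*2*(-2 - (6 - 3))/3) = -1798*1/2631 + 2922/(16 - 32*2*(-2 - 1*3)*⅓) = -1798/2631 + 2922/(16 - 32*2*(-2 - 3)*⅓) = -1798/2631 + 2922/(16 - 32*2*(-5)*⅓) = -1798/2631 + 2922/(16 - 32*(-10)*⅓) = -1798/2631 + 2922/(16 + 320/3) = -1798/2631 + 2922/(368/3) = -1798/2631 + 2922*(3/368) = -1798/2631 + 4383/184 = 11200841/484104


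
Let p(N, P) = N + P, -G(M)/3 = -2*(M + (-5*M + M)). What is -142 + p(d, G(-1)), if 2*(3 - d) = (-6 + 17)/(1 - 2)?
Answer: -231/2 ≈ -115.50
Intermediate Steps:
d = 17/2 (d = 3 - (-6 + 17)/(2*(1 - 2)) = 3 - 11/(2*(-1)) = 3 - 11*(-1)/2 = 3 - ½*(-11) = 3 + 11/2 = 17/2 ≈ 8.5000)
G(M) = -18*M (G(M) = -(-6)*(M + (-5*M + M)) = -(-6)*(M - 4*M) = -(-6)*(-3*M) = -18*M)
-142 + p(d, G(-1)) = -142 + (17/2 - 18*(-1)) = -142 + (17/2 + 18) = -142 + 53/2 = -231/2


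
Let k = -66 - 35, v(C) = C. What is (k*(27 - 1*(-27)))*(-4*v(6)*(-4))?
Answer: -523584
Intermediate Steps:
k = -101
(k*(27 - 1*(-27)))*(-4*v(6)*(-4)) = (-101*(27 - 1*(-27)))*(-4*6*(-4)) = (-101*(27 + 27))*(-24*(-4)) = -101*54*96 = -5454*96 = -523584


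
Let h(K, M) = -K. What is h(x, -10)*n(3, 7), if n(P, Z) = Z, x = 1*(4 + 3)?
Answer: -49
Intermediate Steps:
x = 7 (x = 1*7 = 7)
h(x, -10)*n(3, 7) = -1*7*7 = -7*7 = -49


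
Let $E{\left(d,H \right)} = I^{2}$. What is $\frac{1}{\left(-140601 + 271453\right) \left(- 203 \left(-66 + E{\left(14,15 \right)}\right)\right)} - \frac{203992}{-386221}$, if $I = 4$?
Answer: $\frac{270931526403821}{512958571463800} \approx 0.52817$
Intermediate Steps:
$E{\left(d,H \right)} = 16$ ($E{\left(d,H \right)} = 4^{2} = 16$)
$\frac{1}{\left(-140601 + 271453\right) \left(- 203 \left(-66 + E{\left(14,15 \right)}\right)\right)} - \frac{203992}{-386221} = \frac{1}{\left(-140601 + 271453\right) \left(- 203 \left(-66 + 16\right)\right)} - \frac{203992}{-386221} = \frac{1}{130852 \left(\left(-203\right) \left(-50\right)\right)} - - \frac{203992}{386221} = \frac{1}{130852 \cdot 10150} + \frac{203992}{386221} = \frac{1}{130852} \cdot \frac{1}{10150} + \frac{203992}{386221} = \frac{1}{1328147800} + \frac{203992}{386221} = \frac{270931526403821}{512958571463800}$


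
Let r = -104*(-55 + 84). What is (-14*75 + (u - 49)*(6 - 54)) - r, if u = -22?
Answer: 5374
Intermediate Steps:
r = -3016 (r = -104*29 = -3016)
(-14*75 + (u - 49)*(6 - 54)) - r = (-14*75 + (-22 - 49)*(6 - 54)) - 1*(-3016) = (-1050 - 71*(-48)) + 3016 = (-1050 + 3408) + 3016 = 2358 + 3016 = 5374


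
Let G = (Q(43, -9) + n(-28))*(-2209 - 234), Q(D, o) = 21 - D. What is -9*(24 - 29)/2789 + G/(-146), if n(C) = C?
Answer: -170334890/203597 ≈ -836.63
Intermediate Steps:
G = 122150 (G = ((21 - 1*43) - 28)*(-2209 - 234) = ((21 - 43) - 28)*(-2443) = (-22 - 28)*(-2443) = -50*(-2443) = 122150)
-9*(24 - 29)/2789 + G/(-146) = -9*(24 - 29)/2789 + 122150/(-146) = -9*(-5)*(1/2789) + 122150*(-1/146) = 45*(1/2789) - 61075/73 = 45/2789 - 61075/73 = -170334890/203597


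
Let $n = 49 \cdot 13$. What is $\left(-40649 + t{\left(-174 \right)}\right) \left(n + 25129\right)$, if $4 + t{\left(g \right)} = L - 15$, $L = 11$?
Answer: $-1047568262$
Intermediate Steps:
$t{\left(g \right)} = -8$ ($t{\left(g \right)} = -4 + \left(11 - 15\right) = -4 - 4 = -8$)
$n = 637$
$\left(-40649 + t{\left(-174 \right)}\right) \left(n + 25129\right) = \left(-40649 - 8\right) \left(637 + 25129\right) = \left(-40657\right) 25766 = -1047568262$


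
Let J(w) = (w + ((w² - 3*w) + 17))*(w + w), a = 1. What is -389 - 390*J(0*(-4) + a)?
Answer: -12869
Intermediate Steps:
J(w) = 2*w*(17 + w² - 2*w) (J(w) = (w + (17 + w² - 3*w))*(2*w) = (17 + w² - 2*w)*(2*w) = 2*w*(17 + w² - 2*w))
-389 - 390*J(0*(-4) + a) = -389 - 780*(0*(-4) + 1)*(17 + (0*(-4) + 1)² - 2*(0*(-4) + 1)) = -389 - 780*(0 + 1)*(17 + (0 + 1)² - 2*(0 + 1)) = -389 - 780*(17 + 1² - 2*1) = -389 - 780*(17 + 1 - 2) = -389 - 780*16 = -389 - 390*32 = -389 - 12480 = -12869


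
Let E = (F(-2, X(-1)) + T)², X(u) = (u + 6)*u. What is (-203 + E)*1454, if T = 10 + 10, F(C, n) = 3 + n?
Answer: 175934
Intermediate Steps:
X(u) = u*(6 + u) (X(u) = (6 + u)*u = u*(6 + u))
T = 20
E = 324 (E = ((3 - (6 - 1)) + 20)² = ((3 - 1*5) + 20)² = ((3 - 5) + 20)² = (-2 + 20)² = 18² = 324)
(-203 + E)*1454 = (-203 + 324)*1454 = 121*1454 = 175934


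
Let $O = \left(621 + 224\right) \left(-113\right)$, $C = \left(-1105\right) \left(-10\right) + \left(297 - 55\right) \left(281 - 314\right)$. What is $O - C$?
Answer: $-98549$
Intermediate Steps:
$C = 3064$ ($C = 11050 + 242 \left(-33\right) = 11050 - 7986 = 3064$)
$O = -95485$ ($O = 845 \left(-113\right) = -95485$)
$O - C = -95485 - 3064 = -98549$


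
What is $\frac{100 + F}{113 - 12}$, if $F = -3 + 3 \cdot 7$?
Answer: $\frac{118}{101} \approx 1.1683$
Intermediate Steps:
$F = 18$ ($F = -3 + 21 = 18$)
$\frac{100 + F}{113 - 12} = \frac{100 + 18}{113 - 12} = \frac{1}{101} \cdot 118 = \frac{118}{101}$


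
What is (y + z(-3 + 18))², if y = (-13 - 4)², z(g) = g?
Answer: 92416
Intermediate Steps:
y = 289 (y = (-17)² = 289)
(y + z(-3 + 18))² = (289 + (-3 + 18))² = (289 + 15)² = 304² = 92416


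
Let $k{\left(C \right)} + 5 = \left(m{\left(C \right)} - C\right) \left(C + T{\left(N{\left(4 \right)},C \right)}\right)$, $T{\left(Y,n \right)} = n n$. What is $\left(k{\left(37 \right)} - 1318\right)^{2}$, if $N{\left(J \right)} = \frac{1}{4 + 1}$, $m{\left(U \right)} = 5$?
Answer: $2145079225$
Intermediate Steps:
$N{\left(J \right)} = \frac{1}{5}$
$T{\left(Y,n \right)} = n^{2}$
$k{\left(C \right)} = -5 + \left(5 - C\right) \left(C + C^{2}\right)$
$\left(k{\left(37 \right)} - 1318\right)^{2} = \left(\left(-5 - 37^{3} + 4 \cdot 37^{2} + 5 \cdot 37\right) - 1318\right)^{2} = \left(\left(-5 - 50653 + 4 \cdot 1369 + 185\right) - 1318\right)^{2} = \left(\left(-5 - 50653 + 5476 + 185\right) - 1318\right)^{2} = \left(-44997 - 1318\right)^{2} = \left(-46315\right)^{2} = 2145079225$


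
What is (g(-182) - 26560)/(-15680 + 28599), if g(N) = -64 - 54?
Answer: -26678/12919 ≈ -2.0650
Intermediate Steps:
g(N) = -118
(g(-182) - 26560)/(-15680 + 28599) = (-118 - 26560)/(-15680 + 28599) = -26678/12919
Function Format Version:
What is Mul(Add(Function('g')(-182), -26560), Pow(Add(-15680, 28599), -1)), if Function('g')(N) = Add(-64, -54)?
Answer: Rational(-26678, 12919) ≈ -2.0650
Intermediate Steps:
Function('g')(N) = -118
Mul(Add(Function('g')(-182), -26560), Pow(Add(-15680, 28599), -1)) = Mul(Add(-118, -26560), Pow(Add(-15680, 28599), -1)) = Mul(-26678, Pow(12919, -1)) = Mul(-26678, Rational(1, 12919)) = Rational(-26678, 12919)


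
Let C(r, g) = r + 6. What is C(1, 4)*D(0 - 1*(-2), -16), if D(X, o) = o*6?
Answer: -672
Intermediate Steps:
D(X, o) = 6*o
C(r, g) = 6 + r
C(1, 4)*D(0 - 1*(-2), -16) = (6 + 1)*(6*(-16)) = 7*(-96) = -672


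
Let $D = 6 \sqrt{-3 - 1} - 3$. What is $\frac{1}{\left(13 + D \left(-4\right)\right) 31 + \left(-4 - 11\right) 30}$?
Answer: $\frac{325}{2319769} + \frac{1488 i}{2319769} \approx 0.0001401 + 0.00064144 i$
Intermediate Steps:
$D = -3 + 12 i$ ($D = 6 \sqrt{-4} - 3 = 6 \cdot 2 i - 3 = 12 i - 3 = -3 + 12 i \approx -3.0 + 12.0 i$)
$\frac{1}{\left(13 + D \left(-4\right)\right) 31 + \left(-4 - 11\right) 30} = \frac{1}{\left(13 + \left(-3 + 12 i\right) \left(-4\right)\right) 31 + \left(-4 - 11\right) 30} = \frac{1}{\left(13 + \left(12 - 48 i\right)\right) 31 - 450} = \frac{1}{\left(25 - 48 i\right) 31 - 450} = \frac{1}{\left(775 - 1488 i\right) - 450} = \frac{1}{325 - 1488 i} = \frac{325 + 1488 i}{2319769}$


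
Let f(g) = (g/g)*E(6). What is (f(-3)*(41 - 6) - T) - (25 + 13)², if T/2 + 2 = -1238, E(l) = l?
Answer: 1246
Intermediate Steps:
f(g) = 6 (f(g) = (g/g)*6 = 1*6 = 6)
T = -2480 (T = -4 + 2*(-1238) = -4 - 2476 = -2480)
(f(-3)*(41 - 6) - T) - (25 + 13)² = (6*(41 - 6) - 1*(-2480)) - (25 + 13)² = (6*35 + 2480) - 1*38² = (210 + 2480) - 1*1444 = 2690 - 1444 = 1246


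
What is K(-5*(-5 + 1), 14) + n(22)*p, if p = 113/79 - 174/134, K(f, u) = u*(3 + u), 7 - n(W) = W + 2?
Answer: 1247868/5293 ≈ 235.76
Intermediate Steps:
n(W) = 5 - W (n(W) = 7 - (W + 2) = 7 - (2 + W) = 7 + (-2 - W) = 5 - W)
p = 698/5293 (p = 113*(1/79) - 174*1/134 = 113/79 - 87/67 = 698/5293 ≈ 0.13187)
K(-5*(-5 + 1), 14) + n(22)*p = 14*(3 + 14) + (5 - 1*22)*(698/5293) = 14*17 + (5 - 22)*(698/5293) = 238 - 17*698/5293 = 238 - 11866/5293 = 1247868/5293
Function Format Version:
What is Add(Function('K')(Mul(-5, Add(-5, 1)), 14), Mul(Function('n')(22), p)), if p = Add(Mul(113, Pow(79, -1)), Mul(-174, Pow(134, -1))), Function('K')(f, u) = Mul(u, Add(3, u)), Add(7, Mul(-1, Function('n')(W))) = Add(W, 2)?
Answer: Rational(1247868, 5293) ≈ 235.76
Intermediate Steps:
Function('n')(W) = Add(5, Mul(-1, W)) (Function('n')(W) = Add(7, Mul(-1, Add(W, 2))) = Add(7, Mul(-1, Add(2, W))) = Add(7, Add(-2, Mul(-1, W))) = Add(5, Mul(-1, W)))
p = Rational(698, 5293) (p = Add(Mul(113, Rational(1, 79)), Mul(-174, Rational(1, 134))) = Add(Rational(113, 79), Rational(-87, 67)) = Rational(698, 5293) ≈ 0.13187)
Add(Function('K')(Mul(-5, Add(-5, 1)), 14), Mul(Function('n')(22), p)) = Add(Mul(14, Add(3, 14)), Mul(Add(5, Mul(-1, 22)), Rational(698, 5293))) = Add(Mul(14, 17), Mul(Add(5, -22), Rational(698, 5293))) = Add(238, Mul(-17, Rational(698, 5293))) = Add(238, Rational(-11866, 5293)) = Rational(1247868, 5293)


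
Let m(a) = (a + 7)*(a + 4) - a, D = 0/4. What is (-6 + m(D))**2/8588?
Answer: 121/2147 ≈ 0.056358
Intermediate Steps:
D = 0 (D = 0*(1/4) = 0)
m(a) = -a + (4 + a)*(7 + a) (m(a) = (7 + a)*(4 + a) - a = (4 + a)*(7 + a) - a = -a + (4 + a)*(7 + a))
(-6 + m(D))**2/8588 = (-6 + (28 + 0**2 + 10*0))**2/8588 = (-6 + (28 + 0 + 0))**2*(1/8588) = (-6 + 28)**2*(1/8588) = 22**2*(1/8588) = 484*(1/8588) = 121/2147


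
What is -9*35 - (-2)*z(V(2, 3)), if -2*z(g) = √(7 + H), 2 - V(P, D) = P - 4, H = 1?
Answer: -315 - 2*√2 ≈ -317.83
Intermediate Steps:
V(P, D) = 6 - P (V(P, D) = 2 - (P - 4) = 2 - (-4 + P) = 2 + (4 - P) = 6 - P)
z(g) = -√2 (z(g) = -√(7 + 1)/2 = -√2)
-9*35 - (-2)*z(V(2, 3)) = -9*35 - (-2)*(-√2) = -315 - 2*√2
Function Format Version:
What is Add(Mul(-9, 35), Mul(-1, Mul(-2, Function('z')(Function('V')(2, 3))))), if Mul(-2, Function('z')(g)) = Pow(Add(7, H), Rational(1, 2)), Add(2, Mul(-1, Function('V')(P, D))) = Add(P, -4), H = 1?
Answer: Add(-315, Mul(-2, Pow(2, Rational(1, 2)))) ≈ -317.83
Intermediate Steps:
Function('V')(P, D) = Add(6, Mul(-1, P)) (Function('V')(P, D) = Add(2, Mul(-1, Add(P, -4))) = Add(2, Mul(-1, Add(-4, P))) = Add(2, Add(4, Mul(-1, P))) = Add(6, Mul(-1, P)))
Function('z')(g) = Mul(-1, Pow(2, Rational(1, 2))) (Function('z')(g) = Mul(Rational(-1, 2), Pow(Add(7, 1), Rational(1, 2))) = Mul(Rational(-1, 2), Pow(8, Rational(1, 2))) = Mul(Rational(-1, 2), Mul(2, Pow(2, Rational(1, 2)))) = Mul(-1, Pow(2, Rational(1, 2))))
Add(Mul(-9, 35), Mul(-1, Mul(-2, Function('z')(Function('V')(2, 3))))) = Add(Mul(-9, 35), Mul(-1, Mul(-2, Mul(-1, Pow(2, Rational(1, 2)))))) = Add(-315, Mul(-1, Mul(2, Pow(2, Rational(1, 2))))) = Add(-315, Mul(-2, Pow(2, Rational(1, 2))))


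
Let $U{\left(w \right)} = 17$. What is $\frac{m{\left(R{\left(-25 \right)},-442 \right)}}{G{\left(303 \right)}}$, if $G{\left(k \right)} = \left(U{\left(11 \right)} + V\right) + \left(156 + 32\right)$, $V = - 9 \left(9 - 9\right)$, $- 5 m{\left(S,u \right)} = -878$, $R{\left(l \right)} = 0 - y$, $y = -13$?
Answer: $\frac{878}{1025} \approx 0.85659$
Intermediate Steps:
$R{\left(l \right)} = 13$ ($R{\left(l \right)} = 0 - -13 = 0 + 13 = 13$)
$m{\left(S,u \right)} = \frac{878}{5}$ ($m{\left(S,u \right)} = \left(- \frac{1}{5}\right) \left(-878\right) = \frac{878}{5}$)
$V = 0$ ($V = \left(-9\right) 0 = 0$)
$G{\left(k \right)} = 205$ ($G{\left(k \right)} = \left(17 + 0\right) + \left(156 + 32\right) = 17 + 188 = 205$)
$\frac{m{\left(R{\left(-25 \right)},-442 \right)}}{G{\left(303 \right)}} = \frac{878}{5 \cdot 205} = \frac{878}{5} \cdot \frac{1}{205} = \frac{878}{1025}$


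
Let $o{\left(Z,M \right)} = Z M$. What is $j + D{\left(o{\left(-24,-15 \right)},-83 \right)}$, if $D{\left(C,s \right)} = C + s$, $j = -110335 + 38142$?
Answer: $-71916$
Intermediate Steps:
$o{\left(Z,M \right)} = M Z$
$j = -72193$
$j + D{\left(o{\left(-24,-15 \right)},-83 \right)} = -72193 - -277 = -72193 + \left(360 - 83\right) = -72193 + 277 = -71916$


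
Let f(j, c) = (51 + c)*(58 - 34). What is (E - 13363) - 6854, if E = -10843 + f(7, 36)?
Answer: -28972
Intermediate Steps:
f(j, c) = 1224 + 24*c (f(j, c) = (51 + c)*24 = 1224 + 24*c)
E = -8755 (E = -10843 + (1224 + 24*36) = -10843 + (1224 + 864) = -10843 + 2088 = -8755)
(E - 13363) - 6854 = (-8755 - 13363) - 6854 = -22118 - 6854 = -28972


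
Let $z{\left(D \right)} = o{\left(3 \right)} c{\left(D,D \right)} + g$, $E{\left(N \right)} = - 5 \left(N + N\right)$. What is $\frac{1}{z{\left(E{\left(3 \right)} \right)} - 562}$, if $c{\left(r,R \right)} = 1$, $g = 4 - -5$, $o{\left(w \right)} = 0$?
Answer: $- \frac{1}{553} \approx -0.0018083$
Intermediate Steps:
$g = 9$ ($g = 4 + 5 = 9$)
$E{\left(N \right)} = - 10 N$ ($E{\left(N \right)} = - 5 \cdot 2 N = - 10 N$)
$z{\left(D \right)} = 9$ ($z{\left(D \right)} = 0 \cdot 1 + 9 = 0 + 9 = 9$)
$\frac{1}{z{\left(E{\left(3 \right)} \right)} - 562} = \frac{1}{9 - 562} = \frac{1}{-553} = - \frac{1}{553}$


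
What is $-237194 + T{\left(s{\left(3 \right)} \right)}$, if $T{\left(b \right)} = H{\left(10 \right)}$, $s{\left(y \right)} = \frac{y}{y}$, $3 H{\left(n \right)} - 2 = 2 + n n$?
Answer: $- \frac{711478}{3} \approx -2.3716 \cdot 10^{5}$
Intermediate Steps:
$H{\left(n \right)} = \frac{4}{3} + \frac{n^{2}}{3}$ ($H{\left(n \right)} = \frac{2}{3} + \frac{2 + n n}{3} = \frac{2}{3} + \frac{2 + n^{2}}{3} = \frac{2}{3} + \left(\frac{2}{3} + \frac{n^{2}}{3}\right) = \frac{4}{3} + \frac{n^{2}}{3}$)
$s{\left(y \right)} = 1$
$T{\left(b \right)} = \frac{104}{3}$ ($T{\left(b \right)} = \frac{4}{3} + \frac{10^{2}}{3} = \frac{4}{3} + \frac{1}{3} \cdot 100 = \frac{4}{3} + \frac{100}{3} = \frac{104}{3}$)
$-237194 + T{\left(s{\left(3 \right)} \right)} = -237194 + \frac{104}{3} = - \frac{711478}{3}$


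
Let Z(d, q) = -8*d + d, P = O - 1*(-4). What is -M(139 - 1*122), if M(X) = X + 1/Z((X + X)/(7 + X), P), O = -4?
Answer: -2011/119 ≈ -16.899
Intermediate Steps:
P = 0 (P = -4 - 1*(-4) = -4 + 4 = 0)
Z(d, q) = -7*d
M(X) = X - (7 + X)/(14*X) (M(X) = X + 1/(-7*(X + X)/(7 + X)) = X + 1/(-7*2*X/(7 + X)) = X + 1/(-14*X/(7 + X)) = X - (7 + X)/(14*X))
-M(139 - 1*122) = -(-1/14 + (139 - 1*122) - 1/(2*(139 - 1*122))) = -(-1/14 + (139 - 122) - 1/(2*(139 - 122))) = -(-1/14 + 17 - ½/17) = -(-1/14 + 17 - ½*1/17) = -(-1/14 + 17 - 1/34) = -1*2011/119 = -2011/119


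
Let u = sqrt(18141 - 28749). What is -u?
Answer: -4*I*sqrt(663) ≈ -103.0*I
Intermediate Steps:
u = 4*I*sqrt(663) (u = sqrt(-10608) = 4*I*sqrt(663) ≈ 103.0*I)
-u = -4*I*sqrt(663)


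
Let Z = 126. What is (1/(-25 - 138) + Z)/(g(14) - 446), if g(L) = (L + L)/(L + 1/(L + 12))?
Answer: -7496005/26416106 ≈ -0.28377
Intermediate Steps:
g(L) = 2*L/(L + 1/(12 + L)) (g(L) = (2*L)/(L + 1/(12 + L)) = 2*L/(L + 1/(12 + L)))
(1/(-25 - 138) + Z)/(g(14) - 446) = (1/(-25 - 138) + 126)/(2*14*(12 + 14)/(1 + 14² + 12*14) - 446) = (1/(-163) + 126)/(2*14*26/(1 + 196 + 168) - 446) = (-1/163 + 126)/(2*14*26/365 - 446) = 20537/(163*(2*14*(1/365)*26 - 446)) = 20537/(163*(728/365 - 446)) = 20537/(163*(-162062/365)) = (20537/163)*(-365/162062) = -7496005/26416106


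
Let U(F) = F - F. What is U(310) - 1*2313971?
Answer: -2313971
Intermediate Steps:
U(F) = 0
U(310) - 1*2313971 = 0 - 1*2313971 = 0 - 2313971 = -2313971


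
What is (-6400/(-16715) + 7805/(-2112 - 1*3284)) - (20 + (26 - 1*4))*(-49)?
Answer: 37104722789/18038828 ≈ 2056.9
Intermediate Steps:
(-6400/(-16715) + 7805/(-2112 - 1*3284)) - (20 + (26 - 1*4))*(-49) = (-6400*(-1/16715) + 7805/(-2112 - 3284)) - (20 + (26 - 4))*(-49) = (1280/3343 + 7805/(-5396)) - (20 + 22)*(-49) = (1280/3343 + 7805*(-1/5396)) - 42*(-49) = (1280/3343 - 7805/5396) - 1*(-2058) = -19185235/18038828 + 2058 = 37104722789/18038828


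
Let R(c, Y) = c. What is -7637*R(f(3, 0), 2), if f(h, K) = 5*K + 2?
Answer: -15274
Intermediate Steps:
f(h, K) = 2 + 5*K
-7637*R(f(3, 0), 2) = -7637*(2 + 5*0) = -7637*(2 + 0) = -7637*2 = -15274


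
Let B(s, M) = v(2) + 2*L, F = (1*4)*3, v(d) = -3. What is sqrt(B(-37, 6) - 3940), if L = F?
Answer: I*sqrt(3919) ≈ 62.602*I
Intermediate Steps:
F = 12 (F = 4*3 = 12)
L = 12
B(s, M) = 21 (B(s, M) = -3 + 2*12 = -3 + 24 = 21)
sqrt(B(-37, 6) - 3940) = sqrt(21 - 3940) = sqrt(-3919) = I*sqrt(3919)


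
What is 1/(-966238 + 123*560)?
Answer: -1/897358 ≈ -1.1144e-6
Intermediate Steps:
1/(-966238 + 123*560) = 1/(-966238 + 68880) = 1/(-897358) = -1/897358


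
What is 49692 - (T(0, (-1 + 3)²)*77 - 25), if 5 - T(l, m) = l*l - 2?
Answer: 49178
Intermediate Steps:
T(l, m) = 7 - l² (T(l, m) = 5 - (l*l - 2) = 5 - (l² - 2) = 5 - (-2 + l²) = 5 + (2 - l²) = 7 - l²)
49692 - (T(0, (-1 + 3)²)*77 - 25) = 49692 - ((7 - 1*0²)*77 - 25) = 49692 - ((7 - 1*0)*77 - 25) = 49692 - ((7 + 0)*77 - 25) = 49692 - (7*77 - 25) = 49692 - (539 - 25) = 49692 - 1*514 = 49692 - 514 = 49178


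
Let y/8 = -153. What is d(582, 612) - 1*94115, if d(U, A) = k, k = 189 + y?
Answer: -95150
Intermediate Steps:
y = -1224 (y = 8*(-153) = -1224)
k = -1035 (k = 189 - 1224 = -1035)
d(U, A) = -1035
d(582, 612) - 1*94115 = -1035 - 1*94115 = -1035 - 94115 = -95150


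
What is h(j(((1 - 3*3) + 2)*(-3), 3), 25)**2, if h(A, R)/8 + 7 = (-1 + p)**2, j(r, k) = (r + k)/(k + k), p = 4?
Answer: 256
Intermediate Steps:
j(r, k) = (k + r)/(2*k) (j(r, k) = (k + r)/((2*k)) = (k + r)*(1/(2*k)) = (k + r)/(2*k))
h(A, R) = 16 (h(A, R) = -56 + 8*(-1 + 4)**2 = -56 + 8*3**2 = -56 + 8*9 = -56 + 72 = 16)
h(j(((1 - 3*3) + 2)*(-3), 3), 25)**2 = 16**2 = 256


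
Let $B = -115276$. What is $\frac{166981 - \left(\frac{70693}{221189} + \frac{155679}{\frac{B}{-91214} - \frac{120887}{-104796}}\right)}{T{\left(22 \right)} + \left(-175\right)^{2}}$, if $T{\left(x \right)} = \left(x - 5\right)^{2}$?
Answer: $\frac{131072005419348367540}{39500559774076846861} \approx 3.3182$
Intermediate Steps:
$T{\left(x \right)} = \left(-5 + x\right)^{2}$
$\frac{166981 - \left(\frac{70693}{221189} + \frac{155679}{\frac{B}{-91214} - \frac{120887}{-104796}}\right)}{T{\left(22 \right)} + \left(-175\right)^{2}} = \frac{166981 - \left(\frac{70693}{221189} + \frac{155679}{- \frac{115276}{-91214} - \frac{120887}{-104796}}\right)}{\left(-5 + 22\right)^{2} + \left(-175\right)^{2}} = \frac{166981 - \left(\frac{70693}{221189} + \frac{155679}{\left(-115276\right) \left(- \frac{1}{91214}\right) - - \frac{120887}{104796}}\right)}{17^{2} + 30625} = \frac{166981 - \left(\frac{70693}{221189} + \frac{155679}{\frac{57638}{45607} + \frac{120887}{104796}}\right)}{289 + 30625} = \frac{166981 - \left(\frac{70693}{221189} + \frac{155679}{\frac{11553525257}{4779431172}}\right)}{30914} = \left(166981 - \frac{164578054997825615033}{2555512698070573}\right) \frac{1}{30914} = \frac{262144010838696735080}{2555512698070573} \cdot \frac{1}{30914} = \frac{131072005419348367540}{39500559774076846861}$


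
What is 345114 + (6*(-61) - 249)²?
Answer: 723339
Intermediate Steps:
345114 + (6*(-61) - 249)² = 345114 + (-366 - 249)² = 345114 + (-615)² = 345114 + 378225 = 723339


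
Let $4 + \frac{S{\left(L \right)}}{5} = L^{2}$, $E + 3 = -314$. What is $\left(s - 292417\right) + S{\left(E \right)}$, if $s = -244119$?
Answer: $-34111$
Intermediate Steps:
$E = -317$ ($E = -3 - 314 = -317$)
$S{\left(L \right)} = -20 + 5 L^{2}$
$\left(s - 292417\right) + S{\left(E \right)} = \left(-244119 - 292417\right) - \left(20 - 5 \left(-317\right)^{2}\right) = -536536 + \left(-20 + 5 \cdot 100489\right) = -536536 + \left(-20 + 502445\right) = -536536 + 502425 = -34111$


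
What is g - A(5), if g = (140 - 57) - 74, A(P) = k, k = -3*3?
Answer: 18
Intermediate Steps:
k = -9
A(P) = -9
g = 9 (g = 83 - 74 = 9)
g - A(5) = 9 - 1*(-9) = 9 + 9 = 18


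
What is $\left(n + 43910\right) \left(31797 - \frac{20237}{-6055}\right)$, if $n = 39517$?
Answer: $\frac{2294851183392}{865} \approx 2.653 \cdot 10^{9}$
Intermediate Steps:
$\left(n + 43910\right) \left(31797 - \frac{20237}{-6055}\right) = \left(39517 + 43910\right) \left(31797 - \frac{20237}{-6055}\right) = 83427 \left(31797 - - \frac{2891}{865}\right) = 83427 \left(31797 + \frac{2891}{865}\right) = 83427 \cdot \frac{27507296}{865} = \frac{2294851183392}{865}$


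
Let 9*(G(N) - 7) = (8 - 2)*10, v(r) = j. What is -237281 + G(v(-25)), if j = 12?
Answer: -711802/3 ≈ -2.3727e+5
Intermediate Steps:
v(r) = 12
G(N) = 41/3 (G(N) = 7 + ((8 - 2)*10)/9 = 7 + (6*10)/9 = 7 + (⅑)*60 = 7 + 20/3 = 41/3)
-237281 + G(v(-25)) = -237281 + 41/3 = -711802/3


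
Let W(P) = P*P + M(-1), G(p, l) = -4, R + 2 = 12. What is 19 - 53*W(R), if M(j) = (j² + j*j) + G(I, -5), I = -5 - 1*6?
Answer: -5175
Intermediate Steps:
I = -11 (I = -5 - 6 = -11)
R = 10 (R = -2 + 12 = 10)
M(j) = -4 + 2*j² (M(j) = (j² + j*j) - 4 = (j² + j²) - 4 = 2*j² - 4 = -4 + 2*j²)
W(P) = -2 + P² (W(P) = P*P + (-4 + 2*(-1)²) = P² + (-4 + 2*1) = P² + (-4 + 2) = P² - 2 = -2 + P²)
19 - 53*W(R) = 19 - 53*(-2 + 10²) = 19 - 53*(-2 + 100) = 19 - 53*98 = 19 - 5194 = -5175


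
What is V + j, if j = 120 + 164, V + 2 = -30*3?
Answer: 192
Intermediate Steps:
V = -92 (V = -2 - 30*3 = -2 - 90 = -92)
j = 284
V + j = -92 + 284 = 192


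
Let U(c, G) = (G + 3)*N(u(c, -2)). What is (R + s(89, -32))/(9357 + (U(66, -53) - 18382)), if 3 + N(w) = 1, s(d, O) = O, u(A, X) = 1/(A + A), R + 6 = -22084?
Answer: 7374/2975 ≈ 2.4787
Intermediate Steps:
R = -22090 (R = -6 - 22084 = -22090)
u(A, X) = 1/(2*A)
N(w) = -2 (N(w) = -3 + 1 = -2)
U(c, G) = -6 - 2*G (U(c, G) = (G + 3)*(-2) = (3 + G)*(-2) = -6 - 2*G)
(R + s(89, -32))/(9357 + (U(66, -53) - 18382)) = (-22090 - 32)/(9357 + ((-6 - 2*(-53)) - 18382)) = -22122/(9357 + ((-6 + 106) - 18382)) = -22122/(9357 + (100 - 18382)) = -22122/(9357 - 18282) = -22122/(-8925) = -22122*(-1/8925) = 7374/2975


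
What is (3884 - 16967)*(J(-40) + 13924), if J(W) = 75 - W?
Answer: -183672237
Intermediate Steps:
(3884 - 16967)*(J(-40) + 13924) = (3884 - 16967)*((75 - 1*(-40)) + 13924) = -13083*((75 + 40) + 13924) = -13083*(115 + 13924) = -13083*14039 = -183672237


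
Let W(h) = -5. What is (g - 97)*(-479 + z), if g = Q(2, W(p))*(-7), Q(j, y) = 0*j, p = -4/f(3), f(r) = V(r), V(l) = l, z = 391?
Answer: 8536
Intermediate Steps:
f(r) = r
p = -4/3 ≈ -1.3333
Q(j, y) = 0
g = 0 (g = 0*(-7) = 0)
(g - 97)*(-479 + z) = (0 - 97)*(-479 + 391) = -97*(-88) = 8536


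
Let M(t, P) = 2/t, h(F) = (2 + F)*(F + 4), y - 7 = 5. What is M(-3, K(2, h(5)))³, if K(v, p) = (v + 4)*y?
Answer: -8/27 ≈ -0.29630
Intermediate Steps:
y = 12 (y = 7 + 5 = 12)
h(F) = (2 + F)*(4 + F)
K(v, p) = 48 + 12*v (K(v, p) = (v + 4)*12 = (4 + v)*12 = 48 + 12*v)
M(-3, K(2, h(5)))³ = (2/(-3))³ = (2*(-⅓))³ = (-⅔)³ = -8/27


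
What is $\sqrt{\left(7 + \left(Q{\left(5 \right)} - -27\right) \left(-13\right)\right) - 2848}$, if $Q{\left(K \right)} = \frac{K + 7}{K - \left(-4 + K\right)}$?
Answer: $3 i \sqrt{359} \approx 56.842 i$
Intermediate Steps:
$Q{\left(K \right)} = \frac{7}{4} + \frac{K}{4}$ ($Q{\left(K \right)} = \frac{7 + K}{4} = \left(7 + K\right) \frac{1}{4} = \frac{7}{4} + \frac{K}{4}$)
$\sqrt{\left(7 + \left(Q{\left(5 \right)} - -27\right) \left(-13\right)\right) - 2848} = \sqrt{\left(7 + \left(\left(\frac{7}{4} + \frac{1}{4} \cdot 5\right) - -27\right) \left(-13\right)\right) - 2848} = \sqrt{\left(7 + \left(\left(\frac{7}{4} + \frac{5}{4}\right) + 27\right) \left(-13\right)\right) - 2848} = \sqrt{\left(7 + \left(3 + 27\right) \left(-13\right)\right) - 2848} = \sqrt{\left(7 + 30 \left(-13\right)\right) - 2848} = \sqrt{\left(7 - 390\right) - 2848} = \sqrt{-383 - 2848} = \sqrt{-3231} = 3 i \sqrt{359}$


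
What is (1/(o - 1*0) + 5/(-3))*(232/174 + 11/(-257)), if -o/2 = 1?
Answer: -12935/4626 ≈ -2.7962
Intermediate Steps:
o = -2 (o = -2*1 = -2)
(1/(o - 1*0) + 5/(-3))*(232/174 + 11/(-257)) = (1/(-2 - 1*0) + 5/(-3))*(232/174 + 11/(-257)) = (1/(-2 + 0) + 5*(-⅓))*(232*(1/174) + 11*(-1/257)) = (1/(-2) - 5/3)*(4/3 - 11/257) = (1*(-½) - 5/3)*(995/771) = (-½ - 5/3)*(995/771) = -13/6*995/771 = -12935/4626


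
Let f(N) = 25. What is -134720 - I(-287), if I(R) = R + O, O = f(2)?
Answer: -134458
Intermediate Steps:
O = 25
I(R) = 25 + R (I(R) = R + 25 = 25 + R)
-134720 - I(-287) = -134720 - (25 - 287) = -134720 - 1*(-262) = -134720 + 262 = -134458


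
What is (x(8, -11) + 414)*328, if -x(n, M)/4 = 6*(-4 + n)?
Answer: 104304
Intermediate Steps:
x(n, M) = 96 - 24*n (x(n, M) = -24*(-4 + n) = -4*(-24 + 6*n) = 96 - 24*n)
(x(8, -11) + 414)*328 = ((96 - 24*8) + 414)*328 = ((96 - 192) + 414)*328 = (-96 + 414)*328 = 318*328 = 104304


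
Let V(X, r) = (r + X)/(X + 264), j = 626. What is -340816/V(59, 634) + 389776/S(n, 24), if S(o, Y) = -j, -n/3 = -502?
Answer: -4941602024/30987 ≈ -1.5947e+5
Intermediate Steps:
n = 1506 (n = -3*(-502) = 1506)
V(X, r) = (X + r)/(264 + X)
S(o, Y) = -626 (S(o, Y) = -1*626 = -626)
-340816/V(59, 634) + 389776/S(n, 24) = -340816*(264 + 59)/(59 + 634) + 389776/(-626) = -340816/(693/323) + 389776*(-1/626) = -340816/((1/323)*693) - 194888/313 = -340816/693/323 - 194888/313 = -340816*323/693 - 194888/313 = -15726224/99 - 194888/313 = -4941602024/30987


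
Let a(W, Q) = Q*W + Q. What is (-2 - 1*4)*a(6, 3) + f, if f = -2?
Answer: -128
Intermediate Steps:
a(W, Q) = Q + Q*W
(-2 - 1*4)*a(6, 3) + f = (-2 - 1*4)*(3*(1 + 6)) - 2 = (-2 - 4)*(3*7) - 2 = -6*21 - 2 = -126 - 2 = -128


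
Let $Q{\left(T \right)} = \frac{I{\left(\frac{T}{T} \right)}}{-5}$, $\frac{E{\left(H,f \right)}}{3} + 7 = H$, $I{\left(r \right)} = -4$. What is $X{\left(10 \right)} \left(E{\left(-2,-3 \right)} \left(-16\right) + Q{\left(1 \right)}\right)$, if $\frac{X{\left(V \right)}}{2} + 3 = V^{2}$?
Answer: $\frac{419816}{5} \approx 83963.0$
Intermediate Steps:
$E{\left(H,f \right)} = -21 + 3 H$
$Q{\left(T \right)} = \frac{4}{5}$ ($Q{\left(T \right)} = - \frac{4}{-5} = \left(-4\right) \left(- \frac{1}{5}\right) = \frac{4}{5}$)
$X{\left(V \right)} = -6 + 2 V^{2}$
$X{\left(10 \right)} \left(E{\left(-2,-3 \right)} \left(-16\right) + Q{\left(1 \right)}\right) = \left(-6 + 2 \cdot 10^{2}\right) \left(\left(-21 + 3 \left(-2\right)\right) \left(-16\right) + \frac{4}{5}\right) = \left(-6 + 2 \cdot 100\right) \left(\left(-21 - 6\right) \left(-16\right) + \frac{4}{5}\right) = \left(-6 + 200\right) \left(\left(-27\right) \left(-16\right) + \frac{4}{5}\right) = 194 \left(432 + \frac{4}{5}\right) = 194 \cdot \frac{2164}{5} = \frac{419816}{5}$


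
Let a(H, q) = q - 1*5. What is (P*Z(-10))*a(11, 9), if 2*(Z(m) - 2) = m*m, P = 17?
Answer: 3536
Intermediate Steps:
a(H, q) = -5 + q (a(H, q) = q - 5 = -5 + q)
Z(m) = 2 + m²/2 (Z(m) = 2 + (m*m)/2 = 2 + m²/2)
(P*Z(-10))*a(11, 9) = (17*(2 + (½)*(-10)²))*(-5 + 9) = (17*(2 + (½)*100))*4 = (17*(2 + 50))*4 = (17*52)*4 = 884*4 = 3536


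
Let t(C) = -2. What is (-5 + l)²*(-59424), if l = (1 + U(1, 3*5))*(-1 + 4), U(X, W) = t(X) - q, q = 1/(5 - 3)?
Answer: -5363016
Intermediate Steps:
q = ½ (q = 1/2 = ½ ≈ 0.50000)
U(X, W) = -5/2 (U(X, W) = -2 - 1*½ = -2 - ½ = -5/2)
l = -9/2 (l = (1 - 5/2)*(-1 + 4) = -3/2*3 = -9/2 ≈ -4.5000)
(-5 + l)²*(-59424) = (-5 - 9/2)²*(-59424) = (-19/2)²*(-59424) = (361/4)*(-59424) = -5363016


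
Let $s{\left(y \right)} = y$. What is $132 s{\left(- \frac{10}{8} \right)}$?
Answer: $-165$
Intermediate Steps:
$132 s{\left(- \frac{10}{8} \right)} = 132 \left(- \frac{10}{8}\right) = 132 \left(\left(-10\right) \frac{1}{8}\right) = 132 \left(- \frac{5}{4}\right) = -165$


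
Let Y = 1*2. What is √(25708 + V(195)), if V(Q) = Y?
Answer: √25710 ≈ 160.34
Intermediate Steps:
Y = 2
V(Q) = 2
√(25708 + V(195)) = √(25708 + 2) = √25710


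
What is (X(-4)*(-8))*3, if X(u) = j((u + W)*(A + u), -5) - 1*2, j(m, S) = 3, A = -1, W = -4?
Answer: -24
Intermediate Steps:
X(u) = 1 (X(u) = 3 - 1*2 = 3 - 2 = 1)
(X(-4)*(-8))*3 = (1*(-8))*3 = -8*3 = -24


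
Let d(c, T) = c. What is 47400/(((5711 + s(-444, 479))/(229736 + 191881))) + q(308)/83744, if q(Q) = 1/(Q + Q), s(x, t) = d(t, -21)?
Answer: 103093401357112939/31931922176 ≈ 3.2285e+6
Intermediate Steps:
s(x, t) = t
q(Q) = 1/(2*Q)
47400/(((5711 + s(-444, 479))/(229736 + 191881))) + q(308)/83744 = 47400/(((5711 + 479)/(229736 + 191881))) + ((1/2)/308)/83744 = 47400/((6190/421617)) + ((1/2)*(1/308))*(1/83744) = 47400/((6190*(1/421617))) + (1/616)*(1/83744) = 47400/(6190/421617) + 1/51586304 = 47400*(421617/6190) + 1/51586304 = 1998464580/619 + 1/51586304 = 103093401357112939/31931922176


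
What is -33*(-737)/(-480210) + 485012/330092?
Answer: 18739953749/13209456610 ≈ 1.4187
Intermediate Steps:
-33*(-737)/(-480210) + 485012/330092 = 24321*(-1/480210) + 485012*(1/330092) = -8107/160070 + 121253/82523 = 18739953749/13209456610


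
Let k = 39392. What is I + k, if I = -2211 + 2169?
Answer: 39350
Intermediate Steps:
I = -42
I + k = -42 + 39392 = 39350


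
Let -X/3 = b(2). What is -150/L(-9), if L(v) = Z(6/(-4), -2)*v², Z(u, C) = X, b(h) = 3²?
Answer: 50/729 ≈ 0.068587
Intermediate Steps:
b(h) = 9
X = -27 (X = -3*9 = -27)
Z(u, C) = -27
L(v) = -27*v²
-150/L(-9) = -150/((-27*(-9)²)) = -150/((-27*81)) = -150/(-2187) = -150*(-1/2187) = 50/729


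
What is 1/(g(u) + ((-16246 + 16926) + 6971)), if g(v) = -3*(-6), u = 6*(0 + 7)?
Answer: 1/7669 ≈ 0.00013040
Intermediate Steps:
u = 42 (u = 6*7 = 42)
g(v) = 18
1/(g(u) + ((-16246 + 16926) + 6971)) = 1/(18 + ((-16246 + 16926) + 6971)) = 1/(18 + (680 + 6971)) = 1/(18 + 7651) = 1/7669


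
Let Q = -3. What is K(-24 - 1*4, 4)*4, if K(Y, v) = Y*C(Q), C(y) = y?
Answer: 336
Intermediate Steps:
K(Y, v) = -3*Y (K(Y, v) = Y*(-3) = -3*Y)
K(-24 - 1*4, 4)*4 = -3*(-24 - 1*4)*4 = -3*(-24 - 4)*4 = -3*(-28)*4 = 84*4 = 336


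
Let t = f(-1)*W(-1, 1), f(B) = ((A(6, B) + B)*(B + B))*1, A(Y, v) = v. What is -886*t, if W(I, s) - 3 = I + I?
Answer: -3544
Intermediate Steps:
W(I, s) = 3 + 2*I (W(I, s) = 3 + (I + I) = 3 + 2*I)
f(B) = 4*B² (f(B) = ((B + B)*(B + B))*1 = ((2*B)*(2*B))*1 = (4*B²)*1 = 4*B²)
t = 4 (t = (4*(-1)²)*(3 + 2*(-1)) = (4*1)*(3 - 2) = 4*1 = 4)
-886*t = -886*4 = -3544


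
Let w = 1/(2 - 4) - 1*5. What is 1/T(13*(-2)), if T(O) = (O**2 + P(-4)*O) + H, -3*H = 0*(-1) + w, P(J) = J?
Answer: 6/4691 ≈ 0.0012790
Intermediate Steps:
w = -11/2 (w = 1/(-2) - 5 = -1/2 - 5 = -11/2 ≈ -5.5000)
H = 11/6 (H = -(0*(-1) - 11/2)/3 = -(0 - 11/2)/3 = -1/3*(-11/2) = 11/6 ≈ 1.8333)
T(O) = 11/6 + O**2 - 4*O (T(O) = (O**2 - 4*O) + 11/6 = 11/6 + O**2 - 4*O)
1/T(13*(-2)) = 1/(11/6 + (13*(-2))**2 - 52*(-2)) = 1/(11/6 + (-26)**2 - 4*(-26)) = 1/(11/6 + 676 + 104) = 1/(4691/6) = 6/4691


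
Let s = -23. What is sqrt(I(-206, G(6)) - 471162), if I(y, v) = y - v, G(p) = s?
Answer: 67*I*sqrt(105) ≈ 686.55*I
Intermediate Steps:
G(p) = -23
sqrt(I(-206, G(6)) - 471162) = sqrt((-206 - 1*(-23)) - 471162) = sqrt((-206 + 23) - 471162) = sqrt(-183 - 471162) = sqrt(-471345) = 67*I*sqrt(105)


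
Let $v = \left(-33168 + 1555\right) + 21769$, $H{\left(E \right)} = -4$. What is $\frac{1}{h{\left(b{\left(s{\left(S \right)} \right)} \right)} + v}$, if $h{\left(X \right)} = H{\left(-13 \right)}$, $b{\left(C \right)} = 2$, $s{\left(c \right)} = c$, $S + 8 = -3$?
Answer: $- \frac{1}{9848} \approx -0.00010154$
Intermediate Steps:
$S = -11$ ($S = -8 - 3 = -11$)
$h{\left(X \right)} = -4$
$v = -9844$ ($v = -31613 + 21769 = -9844$)
$\frac{1}{h{\left(b{\left(s{\left(S \right)} \right)} \right)} + v} = \frac{1}{-4 - 9844} = \frac{1}{-9848} = - \frac{1}{9848}$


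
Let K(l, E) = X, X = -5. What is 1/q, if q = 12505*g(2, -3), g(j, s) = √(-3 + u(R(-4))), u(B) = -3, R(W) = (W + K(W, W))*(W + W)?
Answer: -I*√6/75030 ≈ -3.2647e-5*I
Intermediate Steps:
K(l, E) = -5
R(W) = 2*W*(-5 + W) (R(W) = (W - 5)*(W + W) = (-5 + W)*(2*W) = 2*W*(-5 + W))
g(j, s) = I*√6 (g(j, s) = √(-3 - 3) = √(-6) = I*√6)
q = 12505*I*√6 (q = 12505*(I*√6) = 12505*I*√6 ≈ 30631.0*I)
1/q = 1/(12505*I*√6) = -I*√6/75030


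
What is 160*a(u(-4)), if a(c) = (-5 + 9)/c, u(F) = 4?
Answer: 160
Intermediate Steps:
a(c) = 4/c
160*a(u(-4)) = 160*(4/4) = 160*(4*(¼)) = 160*1 = 160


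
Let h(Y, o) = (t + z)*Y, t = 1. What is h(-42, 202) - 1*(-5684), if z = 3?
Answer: 5516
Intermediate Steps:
h(Y, o) = 4*Y (h(Y, o) = (1 + 3)*Y = 4*Y)
h(-42, 202) - 1*(-5684) = 4*(-42) - 1*(-5684) = -168 + 5684 = 5516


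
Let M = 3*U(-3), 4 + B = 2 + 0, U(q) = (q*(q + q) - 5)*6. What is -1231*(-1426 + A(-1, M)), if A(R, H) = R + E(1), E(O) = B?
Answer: 1759099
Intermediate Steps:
U(q) = -30 + 12*q² (U(q) = (q*(2*q) - 5)*6 = (2*q² - 5)*6 = (-5 + 2*q²)*6 = -30 + 12*q²)
B = -2 (B = -4 + (2 + 0) = -4 + 2 = -2)
E(O) = -2
M = 234 (M = 3*(-30 + 12*(-3)²) = 3*(-30 + 12*9) = 3*(-30 + 108) = 3*78 = 234)
A(R, H) = -2 + R (A(R, H) = R - 2 = -2 + R)
-1231*(-1426 + A(-1, M)) = -1231*(-1426 + (-2 - 1)) = -1231*(-1426 - 3) = -1231*(-1429) = 1759099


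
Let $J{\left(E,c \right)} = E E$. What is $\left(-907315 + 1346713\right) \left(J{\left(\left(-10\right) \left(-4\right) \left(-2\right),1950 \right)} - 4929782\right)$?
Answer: $-2163324204036$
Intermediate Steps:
$J{\left(E,c \right)} = E^{2}$
$\left(-907315 + 1346713\right) \left(J{\left(\left(-10\right) \left(-4\right) \left(-2\right),1950 \right)} - 4929782\right) = \left(-907315 + 1346713\right) \left(\left(\left(-10\right) \left(-4\right) \left(-2\right)\right)^{2} - 4929782\right) = 439398 \left(\left(40 \left(-2\right)\right)^{2} - 4929782\right) = 439398 \left(\left(-80\right)^{2} - 4929782\right) = 439398 \left(6400 - 4929782\right) = 439398 \left(-4923382\right) = -2163324204036$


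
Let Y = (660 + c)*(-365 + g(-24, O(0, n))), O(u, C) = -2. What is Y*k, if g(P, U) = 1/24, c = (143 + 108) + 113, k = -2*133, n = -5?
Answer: 298226432/3 ≈ 9.9409e+7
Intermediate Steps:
k = -266
c = 364 (c = 251 + 113 = 364)
g(P, U) = 1/24
Y = -1121152/3 (Y = (660 + 364)*(-365 + 1/24) = 1024*(-8759/24) = -1121152/3 ≈ -3.7372e+5)
Y*k = -1121152/3*(-266) = 298226432/3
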